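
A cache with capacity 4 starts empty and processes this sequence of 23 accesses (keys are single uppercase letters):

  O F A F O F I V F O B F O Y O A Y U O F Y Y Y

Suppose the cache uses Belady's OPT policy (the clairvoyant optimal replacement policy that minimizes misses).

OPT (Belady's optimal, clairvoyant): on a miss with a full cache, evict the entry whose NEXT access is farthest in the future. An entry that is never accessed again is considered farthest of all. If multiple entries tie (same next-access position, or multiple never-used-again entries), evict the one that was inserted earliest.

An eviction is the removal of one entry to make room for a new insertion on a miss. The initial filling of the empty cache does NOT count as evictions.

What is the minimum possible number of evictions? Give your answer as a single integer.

OPT (Belady) simulation (capacity=4):
  1. access O: MISS. Cache: [O]
  2. access F: MISS. Cache: [O F]
  3. access A: MISS. Cache: [O F A]
  4. access F: HIT. Next use of F: step 6. Cache: [O F A]
  5. access O: HIT. Next use of O: step 10. Cache: [O F A]
  6. access F: HIT. Next use of F: step 9. Cache: [O F A]
  7. access I: MISS. Cache: [O F A I]
  8. access V: MISS, evict I (next use: never). Cache: [O F A V]
  9. access F: HIT. Next use of F: step 12. Cache: [O F A V]
  10. access O: HIT. Next use of O: step 13. Cache: [O F A V]
  11. access B: MISS, evict V (next use: never). Cache: [O F A B]
  12. access F: HIT. Next use of F: step 20. Cache: [O F A B]
  13. access O: HIT. Next use of O: step 15. Cache: [O F A B]
  14. access Y: MISS, evict B (next use: never). Cache: [O F A Y]
  15. access O: HIT. Next use of O: step 19. Cache: [O F A Y]
  16. access A: HIT. Next use of A: never. Cache: [O F A Y]
  17. access Y: HIT. Next use of Y: step 21. Cache: [O F A Y]
  18. access U: MISS, evict A (next use: never). Cache: [O F Y U]
  19. access O: HIT. Next use of O: never. Cache: [O F Y U]
  20. access F: HIT. Next use of F: never. Cache: [O F Y U]
  21. access Y: HIT. Next use of Y: step 22. Cache: [O F Y U]
  22. access Y: HIT. Next use of Y: step 23. Cache: [O F Y U]
  23. access Y: HIT. Next use of Y: never. Cache: [O F Y U]
Total: 15 hits, 8 misses, 4 evictions

Answer: 4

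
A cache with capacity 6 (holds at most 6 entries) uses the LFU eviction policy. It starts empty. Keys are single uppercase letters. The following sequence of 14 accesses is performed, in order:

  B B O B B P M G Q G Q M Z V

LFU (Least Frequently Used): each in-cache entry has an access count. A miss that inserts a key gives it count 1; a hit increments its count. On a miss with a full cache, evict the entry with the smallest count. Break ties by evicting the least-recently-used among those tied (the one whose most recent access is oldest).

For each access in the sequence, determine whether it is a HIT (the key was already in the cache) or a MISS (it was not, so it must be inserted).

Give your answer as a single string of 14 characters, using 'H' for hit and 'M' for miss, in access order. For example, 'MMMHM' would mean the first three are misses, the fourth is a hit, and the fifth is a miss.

Answer: MHMHHMMMMHHHMM

Derivation:
LFU simulation (capacity=6):
  1. access B: MISS. Cache: [B(c=1)]
  2. access B: HIT, count now 2. Cache: [B(c=2)]
  3. access O: MISS. Cache: [O(c=1) B(c=2)]
  4. access B: HIT, count now 3. Cache: [O(c=1) B(c=3)]
  5. access B: HIT, count now 4. Cache: [O(c=1) B(c=4)]
  6. access P: MISS. Cache: [O(c=1) P(c=1) B(c=4)]
  7. access M: MISS. Cache: [O(c=1) P(c=1) M(c=1) B(c=4)]
  8. access G: MISS. Cache: [O(c=1) P(c=1) M(c=1) G(c=1) B(c=4)]
  9. access Q: MISS. Cache: [O(c=1) P(c=1) M(c=1) G(c=1) Q(c=1) B(c=4)]
  10. access G: HIT, count now 2. Cache: [O(c=1) P(c=1) M(c=1) Q(c=1) G(c=2) B(c=4)]
  11. access Q: HIT, count now 2. Cache: [O(c=1) P(c=1) M(c=1) G(c=2) Q(c=2) B(c=4)]
  12. access M: HIT, count now 2. Cache: [O(c=1) P(c=1) G(c=2) Q(c=2) M(c=2) B(c=4)]
  13. access Z: MISS, evict O(c=1). Cache: [P(c=1) Z(c=1) G(c=2) Q(c=2) M(c=2) B(c=4)]
  14. access V: MISS, evict P(c=1). Cache: [Z(c=1) V(c=1) G(c=2) Q(c=2) M(c=2) B(c=4)]
Total: 6 hits, 8 misses, 2 evictions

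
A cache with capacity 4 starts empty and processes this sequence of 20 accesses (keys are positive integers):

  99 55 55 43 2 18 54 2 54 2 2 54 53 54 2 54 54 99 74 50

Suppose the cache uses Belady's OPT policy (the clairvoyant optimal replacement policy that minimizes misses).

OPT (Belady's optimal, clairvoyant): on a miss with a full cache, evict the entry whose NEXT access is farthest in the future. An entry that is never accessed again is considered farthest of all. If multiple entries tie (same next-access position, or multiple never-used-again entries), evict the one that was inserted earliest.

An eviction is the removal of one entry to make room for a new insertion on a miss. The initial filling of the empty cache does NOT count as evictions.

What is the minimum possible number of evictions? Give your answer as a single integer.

OPT (Belady) simulation (capacity=4):
  1. access 99: MISS. Cache: [99]
  2. access 55: MISS. Cache: [99 55]
  3. access 55: HIT. Next use of 55: never. Cache: [99 55]
  4. access 43: MISS. Cache: [99 55 43]
  5. access 2: MISS. Cache: [99 55 43 2]
  6. access 18: MISS, evict 55 (next use: never). Cache: [99 43 2 18]
  7. access 54: MISS, evict 43 (next use: never). Cache: [99 2 18 54]
  8. access 2: HIT. Next use of 2: step 10. Cache: [99 2 18 54]
  9. access 54: HIT. Next use of 54: step 12. Cache: [99 2 18 54]
  10. access 2: HIT. Next use of 2: step 11. Cache: [99 2 18 54]
  11. access 2: HIT. Next use of 2: step 15. Cache: [99 2 18 54]
  12. access 54: HIT. Next use of 54: step 14. Cache: [99 2 18 54]
  13. access 53: MISS, evict 18 (next use: never). Cache: [99 2 54 53]
  14. access 54: HIT. Next use of 54: step 16. Cache: [99 2 54 53]
  15. access 2: HIT. Next use of 2: never. Cache: [99 2 54 53]
  16. access 54: HIT. Next use of 54: step 17. Cache: [99 2 54 53]
  17. access 54: HIT. Next use of 54: never. Cache: [99 2 54 53]
  18. access 99: HIT. Next use of 99: never. Cache: [99 2 54 53]
  19. access 74: MISS, evict 99 (next use: never). Cache: [2 54 53 74]
  20. access 50: MISS, evict 2 (next use: never). Cache: [54 53 74 50]
Total: 11 hits, 9 misses, 5 evictions

Answer: 5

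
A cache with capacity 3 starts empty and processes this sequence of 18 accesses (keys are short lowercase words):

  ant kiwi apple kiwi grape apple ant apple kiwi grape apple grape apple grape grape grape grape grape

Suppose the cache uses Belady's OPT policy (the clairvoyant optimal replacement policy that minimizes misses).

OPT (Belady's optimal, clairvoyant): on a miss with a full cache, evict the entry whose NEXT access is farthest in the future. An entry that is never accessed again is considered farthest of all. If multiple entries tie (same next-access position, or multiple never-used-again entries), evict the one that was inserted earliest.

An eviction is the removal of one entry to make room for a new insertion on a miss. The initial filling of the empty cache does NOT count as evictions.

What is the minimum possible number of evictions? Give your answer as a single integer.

OPT (Belady) simulation (capacity=3):
  1. access ant: MISS. Cache: [ant]
  2. access kiwi: MISS. Cache: [ant kiwi]
  3. access apple: MISS. Cache: [ant kiwi apple]
  4. access kiwi: HIT. Next use of kiwi: step 9. Cache: [ant kiwi apple]
  5. access grape: MISS, evict kiwi (next use: step 9). Cache: [ant apple grape]
  6. access apple: HIT. Next use of apple: step 8. Cache: [ant apple grape]
  7. access ant: HIT. Next use of ant: never. Cache: [ant apple grape]
  8. access apple: HIT. Next use of apple: step 11. Cache: [ant apple grape]
  9. access kiwi: MISS, evict ant (next use: never). Cache: [apple grape kiwi]
  10. access grape: HIT. Next use of grape: step 12. Cache: [apple grape kiwi]
  11. access apple: HIT. Next use of apple: step 13. Cache: [apple grape kiwi]
  12. access grape: HIT. Next use of grape: step 14. Cache: [apple grape kiwi]
  13. access apple: HIT. Next use of apple: never. Cache: [apple grape kiwi]
  14. access grape: HIT. Next use of grape: step 15. Cache: [apple grape kiwi]
  15. access grape: HIT. Next use of grape: step 16. Cache: [apple grape kiwi]
  16. access grape: HIT. Next use of grape: step 17. Cache: [apple grape kiwi]
  17. access grape: HIT. Next use of grape: step 18. Cache: [apple grape kiwi]
  18. access grape: HIT. Next use of grape: never. Cache: [apple grape kiwi]
Total: 13 hits, 5 misses, 2 evictions

Answer: 2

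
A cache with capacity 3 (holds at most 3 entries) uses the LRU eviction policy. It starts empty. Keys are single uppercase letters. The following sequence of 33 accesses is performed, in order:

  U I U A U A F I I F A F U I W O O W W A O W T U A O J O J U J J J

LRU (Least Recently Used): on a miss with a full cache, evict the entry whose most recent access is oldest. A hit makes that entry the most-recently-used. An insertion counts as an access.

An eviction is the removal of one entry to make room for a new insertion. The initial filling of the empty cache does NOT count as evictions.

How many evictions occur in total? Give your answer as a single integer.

Answer: 13

Derivation:
LRU simulation (capacity=3):
  1. access U: MISS. Cache (LRU->MRU): [U]
  2. access I: MISS. Cache (LRU->MRU): [U I]
  3. access U: HIT. Cache (LRU->MRU): [I U]
  4. access A: MISS. Cache (LRU->MRU): [I U A]
  5. access U: HIT. Cache (LRU->MRU): [I A U]
  6. access A: HIT. Cache (LRU->MRU): [I U A]
  7. access F: MISS, evict I. Cache (LRU->MRU): [U A F]
  8. access I: MISS, evict U. Cache (LRU->MRU): [A F I]
  9. access I: HIT. Cache (LRU->MRU): [A F I]
  10. access F: HIT. Cache (LRU->MRU): [A I F]
  11. access A: HIT. Cache (LRU->MRU): [I F A]
  12. access F: HIT. Cache (LRU->MRU): [I A F]
  13. access U: MISS, evict I. Cache (LRU->MRU): [A F U]
  14. access I: MISS, evict A. Cache (LRU->MRU): [F U I]
  15. access W: MISS, evict F. Cache (LRU->MRU): [U I W]
  16. access O: MISS, evict U. Cache (LRU->MRU): [I W O]
  17. access O: HIT. Cache (LRU->MRU): [I W O]
  18. access W: HIT. Cache (LRU->MRU): [I O W]
  19. access W: HIT. Cache (LRU->MRU): [I O W]
  20. access A: MISS, evict I. Cache (LRU->MRU): [O W A]
  21. access O: HIT. Cache (LRU->MRU): [W A O]
  22. access W: HIT. Cache (LRU->MRU): [A O W]
  23. access T: MISS, evict A. Cache (LRU->MRU): [O W T]
  24. access U: MISS, evict O. Cache (LRU->MRU): [W T U]
  25. access A: MISS, evict W. Cache (LRU->MRU): [T U A]
  26. access O: MISS, evict T. Cache (LRU->MRU): [U A O]
  27. access J: MISS, evict U. Cache (LRU->MRU): [A O J]
  28. access O: HIT. Cache (LRU->MRU): [A J O]
  29. access J: HIT. Cache (LRU->MRU): [A O J]
  30. access U: MISS, evict A. Cache (LRU->MRU): [O J U]
  31. access J: HIT. Cache (LRU->MRU): [O U J]
  32. access J: HIT. Cache (LRU->MRU): [O U J]
  33. access J: HIT. Cache (LRU->MRU): [O U J]
Total: 17 hits, 16 misses, 13 evictions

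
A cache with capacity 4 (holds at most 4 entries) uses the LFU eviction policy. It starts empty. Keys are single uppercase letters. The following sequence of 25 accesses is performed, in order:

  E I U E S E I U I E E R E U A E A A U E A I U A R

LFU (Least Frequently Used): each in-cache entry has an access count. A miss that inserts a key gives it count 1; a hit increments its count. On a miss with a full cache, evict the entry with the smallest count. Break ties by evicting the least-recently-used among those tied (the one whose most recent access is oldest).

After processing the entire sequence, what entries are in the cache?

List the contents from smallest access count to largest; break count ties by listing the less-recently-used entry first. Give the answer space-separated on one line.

Answer: R U A E

Derivation:
LFU simulation (capacity=4):
  1. access E: MISS. Cache: [E(c=1)]
  2. access I: MISS. Cache: [E(c=1) I(c=1)]
  3. access U: MISS. Cache: [E(c=1) I(c=1) U(c=1)]
  4. access E: HIT, count now 2. Cache: [I(c=1) U(c=1) E(c=2)]
  5. access S: MISS. Cache: [I(c=1) U(c=1) S(c=1) E(c=2)]
  6. access E: HIT, count now 3. Cache: [I(c=1) U(c=1) S(c=1) E(c=3)]
  7. access I: HIT, count now 2. Cache: [U(c=1) S(c=1) I(c=2) E(c=3)]
  8. access U: HIT, count now 2. Cache: [S(c=1) I(c=2) U(c=2) E(c=3)]
  9. access I: HIT, count now 3. Cache: [S(c=1) U(c=2) E(c=3) I(c=3)]
  10. access E: HIT, count now 4. Cache: [S(c=1) U(c=2) I(c=3) E(c=4)]
  11. access E: HIT, count now 5. Cache: [S(c=1) U(c=2) I(c=3) E(c=5)]
  12. access R: MISS, evict S(c=1). Cache: [R(c=1) U(c=2) I(c=3) E(c=5)]
  13. access E: HIT, count now 6. Cache: [R(c=1) U(c=2) I(c=3) E(c=6)]
  14. access U: HIT, count now 3. Cache: [R(c=1) I(c=3) U(c=3) E(c=6)]
  15. access A: MISS, evict R(c=1). Cache: [A(c=1) I(c=3) U(c=3) E(c=6)]
  16. access E: HIT, count now 7. Cache: [A(c=1) I(c=3) U(c=3) E(c=7)]
  17. access A: HIT, count now 2. Cache: [A(c=2) I(c=3) U(c=3) E(c=7)]
  18. access A: HIT, count now 3. Cache: [I(c=3) U(c=3) A(c=3) E(c=7)]
  19. access U: HIT, count now 4. Cache: [I(c=3) A(c=3) U(c=4) E(c=7)]
  20. access E: HIT, count now 8. Cache: [I(c=3) A(c=3) U(c=4) E(c=8)]
  21. access A: HIT, count now 4. Cache: [I(c=3) U(c=4) A(c=4) E(c=8)]
  22. access I: HIT, count now 4. Cache: [U(c=4) A(c=4) I(c=4) E(c=8)]
  23. access U: HIT, count now 5. Cache: [A(c=4) I(c=4) U(c=5) E(c=8)]
  24. access A: HIT, count now 5. Cache: [I(c=4) U(c=5) A(c=5) E(c=8)]
  25. access R: MISS, evict I(c=4). Cache: [R(c=1) U(c=5) A(c=5) E(c=8)]
Total: 18 hits, 7 misses, 3 evictions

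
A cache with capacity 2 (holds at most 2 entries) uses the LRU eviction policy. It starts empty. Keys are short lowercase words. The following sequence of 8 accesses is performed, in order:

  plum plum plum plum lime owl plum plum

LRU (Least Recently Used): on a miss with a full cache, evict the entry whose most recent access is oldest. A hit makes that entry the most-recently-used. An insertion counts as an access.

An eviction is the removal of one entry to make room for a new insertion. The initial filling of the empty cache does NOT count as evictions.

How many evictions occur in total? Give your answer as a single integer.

Answer: 2

Derivation:
LRU simulation (capacity=2):
  1. access plum: MISS. Cache (LRU->MRU): [plum]
  2. access plum: HIT. Cache (LRU->MRU): [plum]
  3. access plum: HIT. Cache (LRU->MRU): [plum]
  4. access plum: HIT. Cache (LRU->MRU): [plum]
  5. access lime: MISS. Cache (LRU->MRU): [plum lime]
  6. access owl: MISS, evict plum. Cache (LRU->MRU): [lime owl]
  7. access plum: MISS, evict lime. Cache (LRU->MRU): [owl plum]
  8. access plum: HIT. Cache (LRU->MRU): [owl plum]
Total: 4 hits, 4 misses, 2 evictions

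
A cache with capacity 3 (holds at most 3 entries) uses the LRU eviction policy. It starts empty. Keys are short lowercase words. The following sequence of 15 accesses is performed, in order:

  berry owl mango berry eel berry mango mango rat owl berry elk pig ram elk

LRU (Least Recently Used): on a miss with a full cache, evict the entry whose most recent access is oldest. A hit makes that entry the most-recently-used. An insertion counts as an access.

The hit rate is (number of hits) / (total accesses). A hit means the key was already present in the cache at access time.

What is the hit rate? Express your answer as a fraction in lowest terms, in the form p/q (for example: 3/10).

LRU simulation (capacity=3):
  1. access berry: MISS. Cache (LRU->MRU): [berry]
  2. access owl: MISS. Cache (LRU->MRU): [berry owl]
  3. access mango: MISS. Cache (LRU->MRU): [berry owl mango]
  4. access berry: HIT. Cache (LRU->MRU): [owl mango berry]
  5. access eel: MISS, evict owl. Cache (LRU->MRU): [mango berry eel]
  6. access berry: HIT. Cache (LRU->MRU): [mango eel berry]
  7. access mango: HIT. Cache (LRU->MRU): [eel berry mango]
  8. access mango: HIT. Cache (LRU->MRU): [eel berry mango]
  9. access rat: MISS, evict eel. Cache (LRU->MRU): [berry mango rat]
  10. access owl: MISS, evict berry. Cache (LRU->MRU): [mango rat owl]
  11. access berry: MISS, evict mango. Cache (LRU->MRU): [rat owl berry]
  12. access elk: MISS, evict rat. Cache (LRU->MRU): [owl berry elk]
  13. access pig: MISS, evict owl. Cache (LRU->MRU): [berry elk pig]
  14. access ram: MISS, evict berry. Cache (LRU->MRU): [elk pig ram]
  15. access elk: HIT. Cache (LRU->MRU): [pig ram elk]
Total: 5 hits, 10 misses, 7 evictions

Hit rate = 5/15 = 1/3

Answer: 1/3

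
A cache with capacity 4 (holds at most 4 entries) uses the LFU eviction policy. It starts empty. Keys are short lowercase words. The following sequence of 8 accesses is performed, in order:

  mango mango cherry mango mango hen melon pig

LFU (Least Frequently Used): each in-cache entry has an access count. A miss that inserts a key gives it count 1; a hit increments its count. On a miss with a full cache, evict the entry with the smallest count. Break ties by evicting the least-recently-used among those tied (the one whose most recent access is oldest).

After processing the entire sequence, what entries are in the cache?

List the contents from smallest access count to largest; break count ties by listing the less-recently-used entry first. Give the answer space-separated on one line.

Answer: hen melon pig mango

Derivation:
LFU simulation (capacity=4):
  1. access mango: MISS. Cache: [mango(c=1)]
  2. access mango: HIT, count now 2. Cache: [mango(c=2)]
  3. access cherry: MISS. Cache: [cherry(c=1) mango(c=2)]
  4. access mango: HIT, count now 3. Cache: [cherry(c=1) mango(c=3)]
  5. access mango: HIT, count now 4. Cache: [cherry(c=1) mango(c=4)]
  6. access hen: MISS. Cache: [cherry(c=1) hen(c=1) mango(c=4)]
  7. access melon: MISS. Cache: [cherry(c=1) hen(c=1) melon(c=1) mango(c=4)]
  8. access pig: MISS, evict cherry(c=1). Cache: [hen(c=1) melon(c=1) pig(c=1) mango(c=4)]
Total: 3 hits, 5 misses, 1 evictions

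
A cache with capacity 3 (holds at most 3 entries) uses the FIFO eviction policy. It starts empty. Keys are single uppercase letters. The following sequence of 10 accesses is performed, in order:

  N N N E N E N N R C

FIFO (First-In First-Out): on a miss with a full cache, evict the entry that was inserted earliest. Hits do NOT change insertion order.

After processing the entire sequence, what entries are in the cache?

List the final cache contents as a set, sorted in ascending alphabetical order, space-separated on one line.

Answer: C E R

Derivation:
FIFO simulation (capacity=3):
  1. access N: MISS. Cache (old->new): [N]
  2. access N: HIT. Cache (old->new): [N]
  3. access N: HIT. Cache (old->new): [N]
  4. access E: MISS. Cache (old->new): [N E]
  5. access N: HIT. Cache (old->new): [N E]
  6. access E: HIT. Cache (old->new): [N E]
  7. access N: HIT. Cache (old->new): [N E]
  8. access N: HIT. Cache (old->new): [N E]
  9. access R: MISS. Cache (old->new): [N E R]
  10. access C: MISS, evict N. Cache (old->new): [E R C]
Total: 6 hits, 4 misses, 1 evictions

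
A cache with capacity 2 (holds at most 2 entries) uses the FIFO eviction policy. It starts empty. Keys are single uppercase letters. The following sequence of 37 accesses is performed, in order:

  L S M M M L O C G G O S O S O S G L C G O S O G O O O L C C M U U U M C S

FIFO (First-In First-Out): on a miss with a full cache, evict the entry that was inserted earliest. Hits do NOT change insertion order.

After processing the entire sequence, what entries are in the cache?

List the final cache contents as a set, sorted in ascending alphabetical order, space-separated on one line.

FIFO simulation (capacity=2):
  1. access L: MISS. Cache (old->new): [L]
  2. access S: MISS. Cache (old->new): [L S]
  3. access M: MISS, evict L. Cache (old->new): [S M]
  4. access M: HIT. Cache (old->new): [S M]
  5. access M: HIT. Cache (old->new): [S M]
  6. access L: MISS, evict S. Cache (old->new): [M L]
  7. access O: MISS, evict M. Cache (old->new): [L O]
  8. access C: MISS, evict L. Cache (old->new): [O C]
  9. access G: MISS, evict O. Cache (old->new): [C G]
  10. access G: HIT. Cache (old->new): [C G]
  11. access O: MISS, evict C. Cache (old->new): [G O]
  12. access S: MISS, evict G. Cache (old->new): [O S]
  13. access O: HIT. Cache (old->new): [O S]
  14. access S: HIT. Cache (old->new): [O S]
  15. access O: HIT. Cache (old->new): [O S]
  16. access S: HIT. Cache (old->new): [O S]
  17. access G: MISS, evict O. Cache (old->new): [S G]
  18. access L: MISS, evict S. Cache (old->new): [G L]
  19. access C: MISS, evict G. Cache (old->new): [L C]
  20. access G: MISS, evict L. Cache (old->new): [C G]
  21. access O: MISS, evict C. Cache (old->new): [G O]
  22. access S: MISS, evict G. Cache (old->new): [O S]
  23. access O: HIT. Cache (old->new): [O S]
  24. access G: MISS, evict O. Cache (old->new): [S G]
  25. access O: MISS, evict S. Cache (old->new): [G O]
  26. access O: HIT. Cache (old->new): [G O]
  27. access O: HIT. Cache (old->new): [G O]
  28. access L: MISS, evict G. Cache (old->new): [O L]
  29. access C: MISS, evict O. Cache (old->new): [L C]
  30. access C: HIT. Cache (old->new): [L C]
  31. access M: MISS, evict L. Cache (old->new): [C M]
  32. access U: MISS, evict C. Cache (old->new): [M U]
  33. access U: HIT. Cache (old->new): [M U]
  34. access U: HIT. Cache (old->new): [M U]
  35. access M: HIT. Cache (old->new): [M U]
  36. access C: MISS, evict M. Cache (old->new): [U C]
  37. access S: MISS, evict U. Cache (old->new): [C S]
Total: 14 hits, 23 misses, 21 evictions

Answer: C S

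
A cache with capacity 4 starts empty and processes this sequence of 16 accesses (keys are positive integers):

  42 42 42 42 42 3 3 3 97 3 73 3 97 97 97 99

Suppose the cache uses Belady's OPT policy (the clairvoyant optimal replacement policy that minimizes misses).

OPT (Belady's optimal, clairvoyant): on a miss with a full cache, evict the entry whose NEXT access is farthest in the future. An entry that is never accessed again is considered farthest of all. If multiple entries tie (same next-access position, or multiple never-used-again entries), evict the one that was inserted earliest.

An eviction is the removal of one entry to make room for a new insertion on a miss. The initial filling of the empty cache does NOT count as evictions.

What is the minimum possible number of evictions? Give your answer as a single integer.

Answer: 1

Derivation:
OPT (Belady) simulation (capacity=4):
  1. access 42: MISS. Cache: [42]
  2. access 42: HIT. Next use of 42: step 3. Cache: [42]
  3. access 42: HIT. Next use of 42: step 4. Cache: [42]
  4. access 42: HIT. Next use of 42: step 5. Cache: [42]
  5. access 42: HIT. Next use of 42: never. Cache: [42]
  6. access 3: MISS. Cache: [42 3]
  7. access 3: HIT. Next use of 3: step 8. Cache: [42 3]
  8. access 3: HIT. Next use of 3: step 10. Cache: [42 3]
  9. access 97: MISS. Cache: [42 3 97]
  10. access 3: HIT. Next use of 3: step 12. Cache: [42 3 97]
  11. access 73: MISS. Cache: [42 3 97 73]
  12. access 3: HIT. Next use of 3: never. Cache: [42 3 97 73]
  13. access 97: HIT. Next use of 97: step 14. Cache: [42 3 97 73]
  14. access 97: HIT. Next use of 97: step 15. Cache: [42 3 97 73]
  15. access 97: HIT. Next use of 97: never. Cache: [42 3 97 73]
  16. access 99: MISS, evict 42 (next use: never). Cache: [3 97 73 99]
Total: 11 hits, 5 misses, 1 evictions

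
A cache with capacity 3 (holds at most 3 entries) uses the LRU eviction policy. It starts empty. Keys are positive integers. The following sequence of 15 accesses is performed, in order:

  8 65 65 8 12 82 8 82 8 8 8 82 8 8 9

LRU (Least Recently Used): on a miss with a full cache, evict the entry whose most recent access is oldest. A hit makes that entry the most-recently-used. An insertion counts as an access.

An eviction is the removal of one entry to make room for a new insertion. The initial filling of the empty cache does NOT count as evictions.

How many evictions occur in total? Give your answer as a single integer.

Answer: 2

Derivation:
LRU simulation (capacity=3):
  1. access 8: MISS. Cache (LRU->MRU): [8]
  2. access 65: MISS. Cache (LRU->MRU): [8 65]
  3. access 65: HIT. Cache (LRU->MRU): [8 65]
  4. access 8: HIT. Cache (LRU->MRU): [65 8]
  5. access 12: MISS. Cache (LRU->MRU): [65 8 12]
  6. access 82: MISS, evict 65. Cache (LRU->MRU): [8 12 82]
  7. access 8: HIT. Cache (LRU->MRU): [12 82 8]
  8. access 82: HIT. Cache (LRU->MRU): [12 8 82]
  9. access 8: HIT. Cache (LRU->MRU): [12 82 8]
  10. access 8: HIT. Cache (LRU->MRU): [12 82 8]
  11. access 8: HIT. Cache (LRU->MRU): [12 82 8]
  12. access 82: HIT. Cache (LRU->MRU): [12 8 82]
  13. access 8: HIT. Cache (LRU->MRU): [12 82 8]
  14. access 8: HIT. Cache (LRU->MRU): [12 82 8]
  15. access 9: MISS, evict 12. Cache (LRU->MRU): [82 8 9]
Total: 10 hits, 5 misses, 2 evictions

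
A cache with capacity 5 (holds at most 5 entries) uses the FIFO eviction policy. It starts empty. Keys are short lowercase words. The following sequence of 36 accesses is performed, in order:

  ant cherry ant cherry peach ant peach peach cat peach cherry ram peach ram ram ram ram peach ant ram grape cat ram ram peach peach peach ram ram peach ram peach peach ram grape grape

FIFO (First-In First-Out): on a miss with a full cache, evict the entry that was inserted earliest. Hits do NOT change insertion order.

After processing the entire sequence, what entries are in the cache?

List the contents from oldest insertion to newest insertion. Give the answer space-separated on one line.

Answer: cherry peach cat ram grape

Derivation:
FIFO simulation (capacity=5):
  1. access ant: MISS. Cache (old->new): [ant]
  2. access cherry: MISS. Cache (old->new): [ant cherry]
  3. access ant: HIT. Cache (old->new): [ant cherry]
  4. access cherry: HIT. Cache (old->new): [ant cherry]
  5. access peach: MISS. Cache (old->new): [ant cherry peach]
  6. access ant: HIT. Cache (old->new): [ant cherry peach]
  7. access peach: HIT. Cache (old->new): [ant cherry peach]
  8. access peach: HIT. Cache (old->new): [ant cherry peach]
  9. access cat: MISS. Cache (old->new): [ant cherry peach cat]
  10. access peach: HIT. Cache (old->new): [ant cherry peach cat]
  11. access cherry: HIT. Cache (old->new): [ant cherry peach cat]
  12. access ram: MISS. Cache (old->new): [ant cherry peach cat ram]
  13. access peach: HIT. Cache (old->new): [ant cherry peach cat ram]
  14. access ram: HIT. Cache (old->new): [ant cherry peach cat ram]
  15. access ram: HIT. Cache (old->new): [ant cherry peach cat ram]
  16. access ram: HIT. Cache (old->new): [ant cherry peach cat ram]
  17. access ram: HIT. Cache (old->new): [ant cherry peach cat ram]
  18. access peach: HIT. Cache (old->new): [ant cherry peach cat ram]
  19. access ant: HIT. Cache (old->new): [ant cherry peach cat ram]
  20. access ram: HIT. Cache (old->new): [ant cherry peach cat ram]
  21. access grape: MISS, evict ant. Cache (old->new): [cherry peach cat ram grape]
  22. access cat: HIT. Cache (old->new): [cherry peach cat ram grape]
  23. access ram: HIT. Cache (old->new): [cherry peach cat ram grape]
  24. access ram: HIT. Cache (old->new): [cherry peach cat ram grape]
  25. access peach: HIT. Cache (old->new): [cherry peach cat ram grape]
  26. access peach: HIT. Cache (old->new): [cherry peach cat ram grape]
  27. access peach: HIT. Cache (old->new): [cherry peach cat ram grape]
  28. access ram: HIT. Cache (old->new): [cherry peach cat ram grape]
  29. access ram: HIT. Cache (old->new): [cherry peach cat ram grape]
  30. access peach: HIT. Cache (old->new): [cherry peach cat ram grape]
  31. access ram: HIT. Cache (old->new): [cherry peach cat ram grape]
  32. access peach: HIT. Cache (old->new): [cherry peach cat ram grape]
  33. access peach: HIT. Cache (old->new): [cherry peach cat ram grape]
  34. access ram: HIT. Cache (old->new): [cherry peach cat ram grape]
  35. access grape: HIT. Cache (old->new): [cherry peach cat ram grape]
  36. access grape: HIT. Cache (old->new): [cherry peach cat ram grape]
Total: 30 hits, 6 misses, 1 evictions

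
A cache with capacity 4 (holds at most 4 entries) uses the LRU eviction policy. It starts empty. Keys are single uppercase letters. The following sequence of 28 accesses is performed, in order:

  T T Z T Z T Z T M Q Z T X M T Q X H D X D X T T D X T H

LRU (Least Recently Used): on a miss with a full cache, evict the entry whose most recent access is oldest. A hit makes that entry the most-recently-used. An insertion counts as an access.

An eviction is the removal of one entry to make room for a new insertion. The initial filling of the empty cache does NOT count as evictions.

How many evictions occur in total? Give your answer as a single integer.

Answer: 6

Derivation:
LRU simulation (capacity=4):
  1. access T: MISS. Cache (LRU->MRU): [T]
  2. access T: HIT. Cache (LRU->MRU): [T]
  3. access Z: MISS. Cache (LRU->MRU): [T Z]
  4. access T: HIT. Cache (LRU->MRU): [Z T]
  5. access Z: HIT. Cache (LRU->MRU): [T Z]
  6. access T: HIT. Cache (LRU->MRU): [Z T]
  7. access Z: HIT. Cache (LRU->MRU): [T Z]
  8. access T: HIT. Cache (LRU->MRU): [Z T]
  9. access M: MISS. Cache (LRU->MRU): [Z T M]
  10. access Q: MISS. Cache (LRU->MRU): [Z T M Q]
  11. access Z: HIT. Cache (LRU->MRU): [T M Q Z]
  12. access T: HIT. Cache (LRU->MRU): [M Q Z T]
  13. access X: MISS, evict M. Cache (LRU->MRU): [Q Z T X]
  14. access M: MISS, evict Q. Cache (LRU->MRU): [Z T X M]
  15. access T: HIT. Cache (LRU->MRU): [Z X M T]
  16. access Q: MISS, evict Z. Cache (LRU->MRU): [X M T Q]
  17. access X: HIT. Cache (LRU->MRU): [M T Q X]
  18. access H: MISS, evict M. Cache (LRU->MRU): [T Q X H]
  19. access D: MISS, evict T. Cache (LRU->MRU): [Q X H D]
  20. access X: HIT. Cache (LRU->MRU): [Q H D X]
  21. access D: HIT. Cache (LRU->MRU): [Q H X D]
  22. access X: HIT. Cache (LRU->MRU): [Q H D X]
  23. access T: MISS, evict Q. Cache (LRU->MRU): [H D X T]
  24. access T: HIT. Cache (LRU->MRU): [H D X T]
  25. access D: HIT. Cache (LRU->MRU): [H X T D]
  26. access X: HIT. Cache (LRU->MRU): [H T D X]
  27. access T: HIT. Cache (LRU->MRU): [H D X T]
  28. access H: HIT. Cache (LRU->MRU): [D X T H]
Total: 18 hits, 10 misses, 6 evictions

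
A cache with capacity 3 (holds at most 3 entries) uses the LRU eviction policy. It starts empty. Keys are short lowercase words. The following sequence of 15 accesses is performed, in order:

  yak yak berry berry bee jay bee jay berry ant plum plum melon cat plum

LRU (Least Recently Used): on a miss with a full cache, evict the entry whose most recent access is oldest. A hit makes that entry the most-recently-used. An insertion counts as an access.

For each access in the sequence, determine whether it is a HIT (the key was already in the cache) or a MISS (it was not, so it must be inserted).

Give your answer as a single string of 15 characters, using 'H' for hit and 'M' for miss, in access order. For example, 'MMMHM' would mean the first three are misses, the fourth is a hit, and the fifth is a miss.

LRU simulation (capacity=3):
  1. access yak: MISS. Cache (LRU->MRU): [yak]
  2. access yak: HIT. Cache (LRU->MRU): [yak]
  3. access berry: MISS. Cache (LRU->MRU): [yak berry]
  4. access berry: HIT. Cache (LRU->MRU): [yak berry]
  5. access bee: MISS. Cache (LRU->MRU): [yak berry bee]
  6. access jay: MISS, evict yak. Cache (LRU->MRU): [berry bee jay]
  7. access bee: HIT. Cache (LRU->MRU): [berry jay bee]
  8. access jay: HIT. Cache (LRU->MRU): [berry bee jay]
  9. access berry: HIT. Cache (LRU->MRU): [bee jay berry]
  10. access ant: MISS, evict bee. Cache (LRU->MRU): [jay berry ant]
  11. access plum: MISS, evict jay. Cache (LRU->MRU): [berry ant plum]
  12. access plum: HIT. Cache (LRU->MRU): [berry ant plum]
  13. access melon: MISS, evict berry. Cache (LRU->MRU): [ant plum melon]
  14. access cat: MISS, evict ant. Cache (LRU->MRU): [plum melon cat]
  15. access plum: HIT. Cache (LRU->MRU): [melon cat plum]
Total: 7 hits, 8 misses, 5 evictions

Answer: MHMHMMHHHMMHMMH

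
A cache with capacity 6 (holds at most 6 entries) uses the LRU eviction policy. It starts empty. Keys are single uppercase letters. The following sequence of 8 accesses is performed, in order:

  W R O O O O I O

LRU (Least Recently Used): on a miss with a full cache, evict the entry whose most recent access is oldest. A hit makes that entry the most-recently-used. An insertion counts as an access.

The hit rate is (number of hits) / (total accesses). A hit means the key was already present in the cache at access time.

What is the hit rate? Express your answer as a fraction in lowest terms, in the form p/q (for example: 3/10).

Answer: 1/2

Derivation:
LRU simulation (capacity=6):
  1. access W: MISS. Cache (LRU->MRU): [W]
  2. access R: MISS. Cache (LRU->MRU): [W R]
  3. access O: MISS. Cache (LRU->MRU): [W R O]
  4. access O: HIT. Cache (LRU->MRU): [W R O]
  5. access O: HIT. Cache (LRU->MRU): [W R O]
  6. access O: HIT. Cache (LRU->MRU): [W R O]
  7. access I: MISS. Cache (LRU->MRU): [W R O I]
  8. access O: HIT. Cache (LRU->MRU): [W R I O]
Total: 4 hits, 4 misses, 0 evictions

Hit rate = 4/8 = 1/2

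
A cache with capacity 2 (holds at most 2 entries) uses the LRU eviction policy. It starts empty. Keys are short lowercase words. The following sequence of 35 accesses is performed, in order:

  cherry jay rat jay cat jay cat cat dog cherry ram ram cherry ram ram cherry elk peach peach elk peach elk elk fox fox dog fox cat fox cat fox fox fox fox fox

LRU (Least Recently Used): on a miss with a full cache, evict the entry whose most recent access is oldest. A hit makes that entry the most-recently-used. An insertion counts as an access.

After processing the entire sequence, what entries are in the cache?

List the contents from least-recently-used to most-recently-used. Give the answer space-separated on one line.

LRU simulation (capacity=2):
  1. access cherry: MISS. Cache (LRU->MRU): [cherry]
  2. access jay: MISS. Cache (LRU->MRU): [cherry jay]
  3. access rat: MISS, evict cherry. Cache (LRU->MRU): [jay rat]
  4. access jay: HIT. Cache (LRU->MRU): [rat jay]
  5. access cat: MISS, evict rat. Cache (LRU->MRU): [jay cat]
  6. access jay: HIT. Cache (LRU->MRU): [cat jay]
  7. access cat: HIT. Cache (LRU->MRU): [jay cat]
  8. access cat: HIT. Cache (LRU->MRU): [jay cat]
  9. access dog: MISS, evict jay. Cache (LRU->MRU): [cat dog]
  10. access cherry: MISS, evict cat. Cache (LRU->MRU): [dog cherry]
  11. access ram: MISS, evict dog. Cache (LRU->MRU): [cherry ram]
  12. access ram: HIT. Cache (LRU->MRU): [cherry ram]
  13. access cherry: HIT. Cache (LRU->MRU): [ram cherry]
  14. access ram: HIT. Cache (LRU->MRU): [cherry ram]
  15. access ram: HIT. Cache (LRU->MRU): [cherry ram]
  16. access cherry: HIT. Cache (LRU->MRU): [ram cherry]
  17. access elk: MISS, evict ram. Cache (LRU->MRU): [cherry elk]
  18. access peach: MISS, evict cherry. Cache (LRU->MRU): [elk peach]
  19. access peach: HIT. Cache (LRU->MRU): [elk peach]
  20. access elk: HIT. Cache (LRU->MRU): [peach elk]
  21. access peach: HIT. Cache (LRU->MRU): [elk peach]
  22. access elk: HIT. Cache (LRU->MRU): [peach elk]
  23. access elk: HIT. Cache (LRU->MRU): [peach elk]
  24. access fox: MISS, evict peach. Cache (LRU->MRU): [elk fox]
  25. access fox: HIT. Cache (LRU->MRU): [elk fox]
  26. access dog: MISS, evict elk. Cache (LRU->MRU): [fox dog]
  27. access fox: HIT. Cache (LRU->MRU): [dog fox]
  28. access cat: MISS, evict dog. Cache (LRU->MRU): [fox cat]
  29. access fox: HIT. Cache (LRU->MRU): [cat fox]
  30. access cat: HIT. Cache (LRU->MRU): [fox cat]
  31. access fox: HIT. Cache (LRU->MRU): [cat fox]
  32. access fox: HIT. Cache (LRU->MRU): [cat fox]
  33. access fox: HIT. Cache (LRU->MRU): [cat fox]
  34. access fox: HIT. Cache (LRU->MRU): [cat fox]
  35. access fox: HIT. Cache (LRU->MRU): [cat fox]
Total: 23 hits, 12 misses, 10 evictions

Answer: cat fox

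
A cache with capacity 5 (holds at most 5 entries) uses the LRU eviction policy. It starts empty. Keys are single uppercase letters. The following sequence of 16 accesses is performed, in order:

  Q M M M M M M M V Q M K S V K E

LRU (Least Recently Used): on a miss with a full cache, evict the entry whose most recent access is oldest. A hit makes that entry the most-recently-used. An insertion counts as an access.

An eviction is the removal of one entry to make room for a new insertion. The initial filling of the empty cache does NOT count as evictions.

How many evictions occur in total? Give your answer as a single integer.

Answer: 1

Derivation:
LRU simulation (capacity=5):
  1. access Q: MISS. Cache (LRU->MRU): [Q]
  2. access M: MISS. Cache (LRU->MRU): [Q M]
  3. access M: HIT. Cache (LRU->MRU): [Q M]
  4. access M: HIT. Cache (LRU->MRU): [Q M]
  5. access M: HIT. Cache (LRU->MRU): [Q M]
  6. access M: HIT. Cache (LRU->MRU): [Q M]
  7. access M: HIT. Cache (LRU->MRU): [Q M]
  8. access M: HIT. Cache (LRU->MRU): [Q M]
  9. access V: MISS. Cache (LRU->MRU): [Q M V]
  10. access Q: HIT. Cache (LRU->MRU): [M V Q]
  11. access M: HIT. Cache (LRU->MRU): [V Q M]
  12. access K: MISS. Cache (LRU->MRU): [V Q M K]
  13. access S: MISS. Cache (LRU->MRU): [V Q M K S]
  14. access V: HIT. Cache (LRU->MRU): [Q M K S V]
  15. access K: HIT. Cache (LRU->MRU): [Q M S V K]
  16. access E: MISS, evict Q. Cache (LRU->MRU): [M S V K E]
Total: 10 hits, 6 misses, 1 evictions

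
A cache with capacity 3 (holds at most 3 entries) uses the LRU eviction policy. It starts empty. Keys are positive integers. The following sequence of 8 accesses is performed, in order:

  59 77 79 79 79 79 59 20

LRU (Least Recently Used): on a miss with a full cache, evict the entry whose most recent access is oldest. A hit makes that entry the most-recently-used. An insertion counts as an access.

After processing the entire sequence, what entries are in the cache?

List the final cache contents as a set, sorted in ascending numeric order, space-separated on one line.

LRU simulation (capacity=3):
  1. access 59: MISS. Cache (LRU->MRU): [59]
  2. access 77: MISS. Cache (LRU->MRU): [59 77]
  3. access 79: MISS. Cache (LRU->MRU): [59 77 79]
  4. access 79: HIT. Cache (LRU->MRU): [59 77 79]
  5. access 79: HIT. Cache (LRU->MRU): [59 77 79]
  6. access 79: HIT. Cache (LRU->MRU): [59 77 79]
  7. access 59: HIT. Cache (LRU->MRU): [77 79 59]
  8. access 20: MISS, evict 77. Cache (LRU->MRU): [79 59 20]
Total: 4 hits, 4 misses, 1 evictions

Answer: 20 59 79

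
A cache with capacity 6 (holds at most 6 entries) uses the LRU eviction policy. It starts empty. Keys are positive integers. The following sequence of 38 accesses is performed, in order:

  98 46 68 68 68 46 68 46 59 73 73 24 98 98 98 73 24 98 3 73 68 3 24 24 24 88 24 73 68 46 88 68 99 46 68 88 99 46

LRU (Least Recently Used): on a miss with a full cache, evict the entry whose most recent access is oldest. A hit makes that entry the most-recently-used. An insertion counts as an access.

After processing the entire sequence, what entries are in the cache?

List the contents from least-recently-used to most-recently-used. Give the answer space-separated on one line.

Answer: 24 73 68 88 99 46

Derivation:
LRU simulation (capacity=6):
  1. access 98: MISS. Cache (LRU->MRU): [98]
  2. access 46: MISS. Cache (LRU->MRU): [98 46]
  3. access 68: MISS. Cache (LRU->MRU): [98 46 68]
  4. access 68: HIT. Cache (LRU->MRU): [98 46 68]
  5. access 68: HIT. Cache (LRU->MRU): [98 46 68]
  6. access 46: HIT. Cache (LRU->MRU): [98 68 46]
  7. access 68: HIT. Cache (LRU->MRU): [98 46 68]
  8. access 46: HIT. Cache (LRU->MRU): [98 68 46]
  9. access 59: MISS. Cache (LRU->MRU): [98 68 46 59]
  10. access 73: MISS. Cache (LRU->MRU): [98 68 46 59 73]
  11. access 73: HIT. Cache (LRU->MRU): [98 68 46 59 73]
  12. access 24: MISS. Cache (LRU->MRU): [98 68 46 59 73 24]
  13. access 98: HIT. Cache (LRU->MRU): [68 46 59 73 24 98]
  14. access 98: HIT. Cache (LRU->MRU): [68 46 59 73 24 98]
  15. access 98: HIT. Cache (LRU->MRU): [68 46 59 73 24 98]
  16. access 73: HIT. Cache (LRU->MRU): [68 46 59 24 98 73]
  17. access 24: HIT. Cache (LRU->MRU): [68 46 59 98 73 24]
  18. access 98: HIT. Cache (LRU->MRU): [68 46 59 73 24 98]
  19. access 3: MISS, evict 68. Cache (LRU->MRU): [46 59 73 24 98 3]
  20. access 73: HIT. Cache (LRU->MRU): [46 59 24 98 3 73]
  21. access 68: MISS, evict 46. Cache (LRU->MRU): [59 24 98 3 73 68]
  22. access 3: HIT. Cache (LRU->MRU): [59 24 98 73 68 3]
  23. access 24: HIT. Cache (LRU->MRU): [59 98 73 68 3 24]
  24. access 24: HIT. Cache (LRU->MRU): [59 98 73 68 3 24]
  25. access 24: HIT. Cache (LRU->MRU): [59 98 73 68 3 24]
  26. access 88: MISS, evict 59. Cache (LRU->MRU): [98 73 68 3 24 88]
  27. access 24: HIT. Cache (LRU->MRU): [98 73 68 3 88 24]
  28. access 73: HIT. Cache (LRU->MRU): [98 68 3 88 24 73]
  29. access 68: HIT. Cache (LRU->MRU): [98 3 88 24 73 68]
  30. access 46: MISS, evict 98. Cache (LRU->MRU): [3 88 24 73 68 46]
  31. access 88: HIT. Cache (LRU->MRU): [3 24 73 68 46 88]
  32. access 68: HIT. Cache (LRU->MRU): [3 24 73 46 88 68]
  33. access 99: MISS, evict 3. Cache (LRU->MRU): [24 73 46 88 68 99]
  34. access 46: HIT. Cache (LRU->MRU): [24 73 88 68 99 46]
  35. access 68: HIT. Cache (LRU->MRU): [24 73 88 99 46 68]
  36. access 88: HIT. Cache (LRU->MRU): [24 73 99 46 68 88]
  37. access 99: HIT. Cache (LRU->MRU): [24 73 46 68 88 99]
  38. access 46: HIT. Cache (LRU->MRU): [24 73 68 88 99 46]
Total: 27 hits, 11 misses, 5 evictions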